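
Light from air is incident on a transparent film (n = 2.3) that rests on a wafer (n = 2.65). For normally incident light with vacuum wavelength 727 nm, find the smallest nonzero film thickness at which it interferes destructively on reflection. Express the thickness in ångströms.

At the upper boundary (n = 1.0 to n = 2.3) the reflected ray undergoes a half-wave phase shift.
Bottom surface (2.3 → 2.65): reflection off a higher-index medium gives a half-wave phase shift.
Zero or two π shifts → no net half-wave offset.
With no net inversion, destructive interference in reflection requires 2 n t = (m + ½) λ.
Minimum at m = 0: t = λ / (4 n) = 727 / (4 × 2.3) = 79.0 nm.

790 Å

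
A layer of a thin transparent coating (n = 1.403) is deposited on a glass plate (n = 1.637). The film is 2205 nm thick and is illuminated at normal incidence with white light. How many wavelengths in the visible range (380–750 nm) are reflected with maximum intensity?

8

Top surface (1.0 → 1.403): reflection off a higher-index medium gives a half-wave phase shift.
Bottom surface (1.403 → 1.637): reflection off a higher-index medium gives a half-wave phase shift.
Zero or two π shifts → no net half-wave offset.
For maximum reflection here: 2 n t = m λ.
λ = 2 n t / m = 6187 / m nm.
m=8: 773 nm (IR); m=9: 687 nm (visible); m=10: 619 nm (visible); m=11: 562 nm (visible); m=12: 516 nm (visible); m=13: 476 nm (visible); m=14: 442 nm (visible); m=15: 412 nm (visible); m=16: 387 nm (visible); m=17: 364 nm (UV).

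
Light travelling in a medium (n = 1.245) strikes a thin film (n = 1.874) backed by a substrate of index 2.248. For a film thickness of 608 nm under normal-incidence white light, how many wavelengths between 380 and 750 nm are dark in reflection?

3

Ray reflecting at the top interface goes from n = 1.245 toward n = 1.874: a half-wave phase shift.
Ray reflecting at the bottom interface goes from n = 1.874 toward n = 2.248: a half-wave phase shift.
Zero or two π shifts → no net half-wave offset.
So the condition for destructive reflection is 2 n t = (m + ½) λ.
λ = 2 n t / (m + ½) = 2279 / (m + ½) nm.
m=2: 912 nm (IR); m=3: 651 nm (visible); m=4: 506 nm (visible); m=5: 414 nm (visible); m=6: 351 nm (UV).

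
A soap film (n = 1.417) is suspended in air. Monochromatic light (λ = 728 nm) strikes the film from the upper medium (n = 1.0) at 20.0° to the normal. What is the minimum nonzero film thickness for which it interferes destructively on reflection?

At the upper boundary (n = 1.0 to n = 1.417) the reflected ray undergoes a half-wave phase shift.
Ray reflecting at the bottom interface goes from n = 1.417 toward n = 1.0: no phase shift.
Net: one phase inversion between the two reflected rays.
For weak reflection here: 2 n t cos θ_r = m λ.
Snell's law: 1.0 sin 20.0° = 1.417 sin θ_r → sin θ_r = 0.241, cos θ_r = 0.970.
Minimum nonzero at m = 1: t = λ / (2 n cos θ_r) = 728 / (2 × 1.417 × 0.970) = 265 nm.

265 nm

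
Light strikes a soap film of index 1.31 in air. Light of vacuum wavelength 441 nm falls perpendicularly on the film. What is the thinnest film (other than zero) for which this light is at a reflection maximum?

84.2 nm

Top surface (1.0 → 1.31): reflection off a higher-index medium gives a half-wave phase shift.
Ray reflecting at the bottom interface goes from n = 1.31 toward n = 1.0: no phase shift.
Exactly one π shift → a net half-wave offset.
For bright reflection here: 2 n t = (m + ½) λ.
Minimum at m = 0: t = λ / (4 n) = 441 / (4 × 1.31) = 84.2 nm.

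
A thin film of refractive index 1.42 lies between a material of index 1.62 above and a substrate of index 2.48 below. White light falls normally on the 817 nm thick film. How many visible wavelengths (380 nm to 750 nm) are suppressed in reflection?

At the upper boundary (n = 1.62 to n = 1.42) the reflected ray undergoes no phase shift.
Bottom surface (1.42 → 2.48): reflection off a higher-index medium gives a half-wave phase shift.
Exactly one π shift → a net half-wave offset.
With one net inversion, destructive interference in reflection requires 2 n t = m λ.
λ = 2 n t / m = 2320 / m nm.
m=3: 773 nm (IR); m=4: 580 nm (visible); m=5: 464 nm (visible); m=6: 387 nm (visible); m=7: 331 nm (UV).

3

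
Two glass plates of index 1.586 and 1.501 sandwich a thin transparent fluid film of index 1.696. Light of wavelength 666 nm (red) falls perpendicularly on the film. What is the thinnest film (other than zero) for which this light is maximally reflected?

Ray reflecting at the top interface goes from n = 1.586 toward n = 1.696: a half-wave phase shift.
Bottom surface (1.696 → 1.501): reflection off a lower-index medium gives no phase shift.
Net: one phase inversion between the two reflected rays.
So the condition for constructive reflection is 2 n t = (m + ½) λ.
Minimum at m = 0: t = λ / (4 n) = 666 / (4 × 1.696) = 98.2 nm.

98.2 nm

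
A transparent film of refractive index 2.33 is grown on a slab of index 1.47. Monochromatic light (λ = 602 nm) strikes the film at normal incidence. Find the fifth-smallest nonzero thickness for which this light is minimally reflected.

646 nm

At the upper boundary (n = 1.0 to n = 2.33) the reflected ray undergoes a half-wave phase shift.
Ray reflecting at the bottom interface goes from n = 2.33 toward n = 1.47: no phase shift.
Exactly one π shift → a net half-wave offset.
So the condition for destructive reflection is 2 n t = m λ.
The fifth-smallest nonzero thickness corresponds to m = 5: t = m λ / (2 n) = 5.00 × 602 / (2 × 2.33) = 646 nm.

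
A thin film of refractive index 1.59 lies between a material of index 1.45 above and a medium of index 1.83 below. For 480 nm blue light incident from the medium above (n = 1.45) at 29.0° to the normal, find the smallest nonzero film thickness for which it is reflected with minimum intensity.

84.1 nm

Ray reflecting at the top interface goes from n = 1.45 toward n = 1.59: a half-wave phase shift.
Bottom surface (1.59 → 1.83): reflection off a higher-index medium gives a half-wave phase shift.
Net: no relative phase inversion (both shifts match).
So the condition for destructive reflection is 2 n t cos θ_r = (m + ½) λ.
Snell's law: 1.45 sin 29.0° = 1.59 sin θ_r → sin θ_r = 0.442, cos θ_r = 0.897.
Minimum at m = 0: t = λ / (4 n cos θ_r) = 480 / (4 × 1.59 × 0.897) = 84.1 nm.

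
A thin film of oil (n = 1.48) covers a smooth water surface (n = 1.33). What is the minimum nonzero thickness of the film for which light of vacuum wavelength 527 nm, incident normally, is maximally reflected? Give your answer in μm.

0.0890 μm

At the upper boundary (n = 1.0 to n = 1.48) the reflected ray undergoes a half-wave phase shift.
At the lower boundary (n = 1.48 to n = 1.33) the reflected ray undergoes no phase shift.
Net: one phase inversion between the two reflected rays.
With one net inversion, constructive interference in reflection requires 2 n t = (m + ½) λ.
Minimum at m = 0: t = λ / (4 n) = 527 / (4 × 1.48) = 89.0 nm.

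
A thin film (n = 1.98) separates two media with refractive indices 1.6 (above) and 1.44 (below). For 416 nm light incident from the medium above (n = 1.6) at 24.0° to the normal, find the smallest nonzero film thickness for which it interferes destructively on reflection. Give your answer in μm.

Top surface (1.6 → 1.98): reflection off a higher-index medium gives a half-wave phase shift.
Bottom surface (1.98 → 1.44): reflection off a lower-index medium gives no phase shift.
Net: one phase inversion between the two reflected rays.
So the condition for destructive reflection is 2 n t cos θ_r = m λ.
Snell's law: 1.6 sin 24.0° = 1.98 sin θ_r → sin θ_r = 0.329, cos θ_r = 0.944.
Minimum nonzero at m = 1: t = λ / (2 n cos θ_r) = 416 / (2 × 1.98 × 0.944) = 111 nm.

0.111 μm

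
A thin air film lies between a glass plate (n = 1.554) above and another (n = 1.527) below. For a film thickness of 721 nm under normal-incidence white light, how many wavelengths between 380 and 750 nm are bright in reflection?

Top surface (1.554 → 1.0): reflection off a lower-index medium gives no phase shift.
At the lower boundary (n = 1.0 to n = 1.527) the reflected ray undergoes a half-wave phase shift.
The two reflections differ by half a wavelength.
With one net inversion, constructive interference in reflection requires 2 n t = (m + ½) λ.
λ = 2 n t / (m + ½) = 1442 / (m + ½) nm.
m=1: 961 nm (IR); m=2: 577 nm (visible); m=3: 412 nm (visible); m=4: 320 nm (UV).

2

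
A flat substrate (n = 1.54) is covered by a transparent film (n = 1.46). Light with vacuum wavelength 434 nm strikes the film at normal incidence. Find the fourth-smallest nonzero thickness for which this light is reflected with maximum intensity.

Ray reflecting at the top interface goes from n = 1.0 toward n = 1.46: a half-wave phase shift.
At the lower boundary (n = 1.46 to n = 1.54) the reflected ray undergoes a half-wave phase shift.
Zero or two π shifts → no net half-wave offset.
So the condition for constructive reflection is 2 n t = m λ.
The fourth-smallest nonzero thickness corresponds to m = 4: t = m λ / (2 n) = 4.00 × 434 / (2 × 1.46) = 595 nm.

595 nm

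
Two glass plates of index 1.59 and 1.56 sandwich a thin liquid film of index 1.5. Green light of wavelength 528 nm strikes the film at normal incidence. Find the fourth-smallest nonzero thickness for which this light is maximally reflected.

Ray reflecting at the top interface goes from n = 1.59 toward n = 1.5: no phase shift.
At the lower boundary (n = 1.5 to n = 1.56) the reflected ray undergoes a half-wave phase shift.
Exactly one π shift → a net half-wave offset.
So the condition for constructive reflection is 2 n t = (m + ½) λ.
The fourth-smallest nonzero thickness corresponds to m = 3: t = (m + ½) λ / (2 n) = 3.50 × 528 / (2 × 1.5) = 616 nm.

616 nm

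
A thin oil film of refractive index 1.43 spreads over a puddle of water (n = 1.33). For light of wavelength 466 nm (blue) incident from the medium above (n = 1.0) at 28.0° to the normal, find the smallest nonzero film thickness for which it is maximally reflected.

At the upper boundary (n = 1.0 to n = 1.43) the reflected ray undergoes a half-wave phase shift.
Ray reflecting at the bottom interface goes from n = 1.43 toward n = 1.33: no phase shift.
The two reflections differ by half a wavelength.
So the condition for constructive reflection is 2 n t cos θ_r = (m + ½) λ.
Snell's law: 1.0 sin 28.0° = 1.43 sin θ_r → sin θ_r = 0.328, cos θ_r = 0.945.
Minimum at m = 0: t = λ / (4 n cos θ_r) = 466 / (4 × 1.43 × 0.945) = 86.2 nm.

86.2 nm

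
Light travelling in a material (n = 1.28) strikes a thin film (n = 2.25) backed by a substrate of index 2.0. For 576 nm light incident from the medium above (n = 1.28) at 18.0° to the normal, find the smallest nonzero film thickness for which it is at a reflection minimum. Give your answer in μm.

At the upper boundary (n = 1.28 to n = 2.25) the reflected ray undergoes a half-wave phase shift.
Ray reflecting at the bottom interface goes from n = 2.25 toward n = 2.0: no phase shift.
Net: one phase inversion between the two reflected rays.
So the condition for destructive reflection is 2 n t cos θ_r = m λ.
Snell's law: 1.28 sin 18.0° = 2.25 sin θ_r → sin θ_r = 0.176, cos θ_r = 0.984.
Minimum nonzero at m = 1: t = λ / (2 n cos θ_r) = 576 / (2 × 2.25 × 0.984) = 130 nm.

0.130 μm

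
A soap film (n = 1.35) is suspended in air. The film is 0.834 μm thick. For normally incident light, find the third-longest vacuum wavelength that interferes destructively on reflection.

Ray reflecting at the top interface goes from n = 1.0 toward n = 1.35: a half-wave phase shift.
Ray reflecting at the bottom interface goes from n = 1.35 toward n = 1.0: no phase shift.
Exactly one π shift → a net half-wave offset.
With one net inversion, destructive interference in reflection requires 2 n t = m λ.
λ = 2 n t / m. The third-longest wavelength is m = 3: λ = 2 × 1.35 × 834 / 3.00 = 751 nm.

751 nm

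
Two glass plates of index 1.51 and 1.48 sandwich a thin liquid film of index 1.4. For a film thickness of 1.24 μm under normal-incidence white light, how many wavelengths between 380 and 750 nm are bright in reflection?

4

Top surface (1.51 → 1.4): reflection off a lower-index medium gives no phase shift.
Bottom surface (1.4 → 1.48): reflection off a higher-index medium gives a half-wave phase shift.
The two reflections differ by half a wavelength.
So the condition for constructive reflection is 2 n t = (m + ½) λ.
λ = 2 n t / (m + ½) = 3472 / (m + ½) nm.
m=4: 772 nm (IR); m=5: 631 nm (visible); m=6: 534 nm (visible); m=7: 463 nm (visible); m=8: 408 nm (visible); m=9: 365 nm (UV).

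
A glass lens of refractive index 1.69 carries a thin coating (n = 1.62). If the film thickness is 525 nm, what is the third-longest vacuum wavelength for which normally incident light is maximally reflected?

Top surface (1.0 → 1.62): reflection off a higher-index medium gives a half-wave phase shift.
Ray reflecting at the bottom interface goes from n = 1.62 toward n = 1.69: a half-wave phase shift.
Net: no relative phase inversion (both shifts match).
For maximum reflection here: 2 n t = m λ.
λ = 2 n t / m. The third-longest wavelength is m = 3: λ = 2 × 1.62 × 525 / 3.00 = 567 nm.

567 nm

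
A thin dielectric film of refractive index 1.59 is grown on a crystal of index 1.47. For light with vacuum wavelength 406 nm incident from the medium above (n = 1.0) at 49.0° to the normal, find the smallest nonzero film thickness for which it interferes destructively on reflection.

Ray reflecting at the top interface goes from n = 1.0 toward n = 1.59: a half-wave phase shift.
Bottom surface (1.59 → 1.47): reflection off a lower-index medium gives no phase shift.
Exactly one π shift → a net half-wave offset.
For dark reflection here: 2 n t cos θ_r = m λ.
Snell's law: 1.0 sin 49.0° = 1.59 sin θ_r → sin θ_r = 0.475, cos θ_r = 0.880.
Minimum nonzero at m = 1: t = λ / (2 n cos θ_r) = 406 / (2 × 1.59 × 0.880) = 145 nm.

145 nm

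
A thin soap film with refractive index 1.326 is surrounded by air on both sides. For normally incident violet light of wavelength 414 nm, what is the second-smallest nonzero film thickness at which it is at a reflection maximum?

234 nm

At the upper boundary (n = 1.0 to n = 1.326) the reflected ray undergoes a half-wave phase shift.
Ray reflecting at the bottom interface goes from n = 1.326 toward n = 1.0: no phase shift.
Exactly one π shift → a net half-wave offset.
For bright reflection here: 2 n t = (m + ½) λ.
The second-smallest nonzero thickness corresponds to m = 1: t = (m + ½) λ / (2 n) = 1.50 × 414 / (2 × 1.326) = 234 nm.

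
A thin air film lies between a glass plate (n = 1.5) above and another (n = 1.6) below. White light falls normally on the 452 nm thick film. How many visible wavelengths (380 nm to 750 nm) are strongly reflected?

1

At the upper boundary (n = 1.5 to n = 1.0) the reflected ray undergoes no phase shift.
At the lower boundary (n = 1.0 to n = 1.6) the reflected ray undergoes a half-wave phase shift.
Net: one phase inversion between the two reflected rays.
For strong reflection here: 2 n t = (m + ½) λ.
λ = 2 n t / (m + ½) = 904 / (m + ½) nm.
m=0: 1808 nm (IR); m=1: 603 nm (visible); m=2: 362 nm (UV).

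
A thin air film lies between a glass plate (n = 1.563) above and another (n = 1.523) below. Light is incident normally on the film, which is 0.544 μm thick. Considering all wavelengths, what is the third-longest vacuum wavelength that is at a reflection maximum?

435 nm

Top surface (1.563 → 1.0): reflection off a lower-index medium gives no phase shift.
Ray reflecting at the bottom interface goes from n = 1.0 toward n = 1.523: a half-wave phase shift.
The two reflections differ by half a wavelength.
For maximum reflection here: 2 n t = (m + ½) λ.
λ = 2 n t / (m + ½). The third-longest wavelength is m = 2: λ = 2 × 1.0 × 544 / 2.50 = 435 nm.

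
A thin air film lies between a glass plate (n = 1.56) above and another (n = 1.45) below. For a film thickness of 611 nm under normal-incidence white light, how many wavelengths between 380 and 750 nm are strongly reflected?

Top surface (1.56 → 1.0): reflection off a lower-index medium gives no phase shift.
Ray reflecting at the bottom interface goes from n = 1.0 toward n = 1.45: a half-wave phase shift.
The two reflections differ by half a wavelength.
For maximum reflection here: 2 n t = (m + ½) λ.
λ = 2 n t / (m + ½) = 1222 / (m + ½) nm.
m=1: 815 nm (IR); m=2: 489 nm (visible); m=3: 349 nm (UV).

1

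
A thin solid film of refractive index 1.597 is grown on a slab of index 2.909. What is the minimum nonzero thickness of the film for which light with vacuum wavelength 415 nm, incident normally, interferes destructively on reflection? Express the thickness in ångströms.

650 Å

Top surface (1.0 → 1.597): reflection off a higher-index medium gives a half-wave phase shift.
Bottom surface (1.597 → 2.909): reflection off a higher-index medium gives a half-wave phase shift.
Net: no relative phase inversion (both shifts match).
So the condition for destructive reflection is 2 n t = (m + ½) λ.
Minimum at m = 0: t = λ / (4 n) = 415 / (4 × 1.597) = 65.0 nm.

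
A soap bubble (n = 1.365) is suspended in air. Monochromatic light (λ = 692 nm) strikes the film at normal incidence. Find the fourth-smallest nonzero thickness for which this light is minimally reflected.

Top surface (1.0 → 1.365): reflection off a higher-index medium gives a half-wave phase shift.
At the lower boundary (n = 1.365 to n = 1.0) the reflected ray undergoes no phase shift.
Exactly one π shift → a net half-wave offset.
With one net inversion, destructive interference in reflection requires 2 n t = m λ.
The fourth-smallest nonzero thickness corresponds to m = 4: t = m λ / (2 n) = 4.00 × 692 / (2 × 1.365) = 1014 nm.

1014 nm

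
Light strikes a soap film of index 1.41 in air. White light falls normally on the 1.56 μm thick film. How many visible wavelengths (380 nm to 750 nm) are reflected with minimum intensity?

6

Top surface (1.0 → 1.41): reflection off a higher-index medium gives a half-wave phase shift.
Bottom surface (1.41 → 1.0): reflection off a lower-index medium gives no phase shift.
Net: one phase inversion between the two reflected rays.
For dark reflection here: 2 n t = m λ.
λ = 2 n t / m = 4399 / m nm.
m=5: 880 nm (IR); m=6: 733 nm (visible); m=7: 628 nm (visible); m=8: 550 nm (visible); m=9: 489 nm (visible); m=10: 440 nm (visible); m=11: 400 nm (visible); m=12: 367 nm (UV).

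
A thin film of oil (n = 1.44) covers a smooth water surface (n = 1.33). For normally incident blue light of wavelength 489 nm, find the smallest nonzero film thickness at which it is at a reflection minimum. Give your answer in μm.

Top surface (1.0 → 1.44): reflection off a higher-index medium gives a half-wave phase shift.
Ray reflecting at the bottom interface goes from n = 1.44 toward n = 1.33: no phase shift.
The two reflections differ by half a wavelength.
With one net inversion, destructive interference in reflection requires 2 n t = m λ.
Minimum nonzero at m = 1: t = λ / (2 n) = 489 / (2 × 1.44) = 170 nm.

0.170 μm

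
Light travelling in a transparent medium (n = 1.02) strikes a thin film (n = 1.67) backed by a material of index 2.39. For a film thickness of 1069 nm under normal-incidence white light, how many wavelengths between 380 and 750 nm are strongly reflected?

At the upper boundary (n = 1.02 to n = 1.67) the reflected ray undergoes a half-wave phase shift.
Ray reflecting at the bottom interface goes from n = 1.67 toward n = 2.39: a half-wave phase shift.
Net: no relative phase inversion (both shifts match).
With no net inversion, constructive interference in reflection requires 2 n t = m λ.
λ = 2 n t / m = 3570 / m nm.
m=4: 893 nm (IR); m=5: 714 nm (visible); m=6: 595 nm (visible); m=7: 510 nm (visible); m=8: 446 nm (visible); m=9: 397 nm (visible); m=10: 357 nm (UV).

5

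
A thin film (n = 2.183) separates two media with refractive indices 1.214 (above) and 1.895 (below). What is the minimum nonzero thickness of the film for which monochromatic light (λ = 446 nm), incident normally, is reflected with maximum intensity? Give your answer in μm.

Ray reflecting at the top interface goes from n = 1.214 toward n = 2.183: a half-wave phase shift.
Ray reflecting at the bottom interface goes from n = 2.183 toward n = 1.895: no phase shift.
Exactly one π shift → a net half-wave offset.
So the condition for constructive reflection is 2 n t = (m + ½) λ.
Minimum at m = 0: t = λ / (4 n) = 446 / (4 × 2.183) = 51.1 nm.

0.0511 μm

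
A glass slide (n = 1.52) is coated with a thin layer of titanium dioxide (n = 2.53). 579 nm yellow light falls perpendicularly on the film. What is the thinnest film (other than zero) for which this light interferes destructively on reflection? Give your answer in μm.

0.114 μm

Ray reflecting at the top interface goes from n = 1.0 toward n = 2.53: a half-wave phase shift.
Bottom surface (2.53 → 1.52): reflection off a lower-index medium gives no phase shift.
Exactly one π shift → a net half-wave offset.
So the condition for destructive reflection is 2 n t = m λ.
Minimum nonzero at m = 1: t = λ / (2 n) = 579 / (2 × 2.53) = 114 nm.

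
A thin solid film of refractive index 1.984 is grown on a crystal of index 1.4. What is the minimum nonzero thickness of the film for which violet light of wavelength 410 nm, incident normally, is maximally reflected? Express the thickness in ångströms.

Top surface (1.0 → 1.984): reflection off a higher-index medium gives a half-wave phase shift.
Ray reflecting at the bottom interface goes from n = 1.984 toward n = 1.4: no phase shift.
Exactly one π shift → a net half-wave offset.
With one net inversion, constructive interference in reflection requires 2 n t = (m + ½) λ.
Minimum at m = 0: t = λ / (4 n) = 410 / (4 × 1.984) = 51.7 nm.

517 Å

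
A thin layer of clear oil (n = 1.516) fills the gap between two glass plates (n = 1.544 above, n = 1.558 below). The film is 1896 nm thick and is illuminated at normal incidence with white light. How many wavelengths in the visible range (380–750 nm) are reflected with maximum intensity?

Top surface (1.544 → 1.516): reflection off a lower-index medium gives no phase shift.
Ray reflecting at the bottom interface goes from n = 1.516 toward n = 1.558: a half-wave phase shift.
Net: one phase inversion between the two reflected rays.
So the condition for constructive reflection is 2 n t = (m + ½) λ.
λ = 2 n t / (m + ½) = 5749 / (m + ½) nm.
m=7: 766 nm (IR); m=8: 676 nm (visible); m=9: 605 nm (visible); m=10: 547 nm (visible); m=11: 500 nm (visible); m=12: 460 nm (visible); m=13: 426 nm (visible); m=14: 396 nm (visible); m=15: 371 nm (UV).

7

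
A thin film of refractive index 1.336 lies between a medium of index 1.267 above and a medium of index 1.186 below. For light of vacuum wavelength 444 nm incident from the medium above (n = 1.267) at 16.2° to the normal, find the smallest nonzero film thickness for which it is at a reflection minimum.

172 nm

Top surface (1.267 → 1.336): reflection off a higher-index medium gives a half-wave phase shift.
Ray reflecting at the bottom interface goes from n = 1.336 toward n = 1.186: no phase shift.
Net: one phase inversion between the two reflected rays.
For dark reflection here: 2 n t cos θ_r = m λ.
Snell's law: 1.267 sin 16.2° = 1.336 sin θ_r → sin θ_r = 0.265, cos θ_r = 0.964.
Minimum nonzero at m = 1: t = λ / (2 n cos θ_r) = 444 / (2 × 1.336 × 0.964) = 172 nm.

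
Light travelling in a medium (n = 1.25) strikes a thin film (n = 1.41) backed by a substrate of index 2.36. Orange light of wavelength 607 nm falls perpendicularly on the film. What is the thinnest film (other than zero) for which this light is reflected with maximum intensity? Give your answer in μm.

0.215 μm

Top surface (1.25 → 1.41): reflection off a higher-index medium gives a half-wave phase shift.
Ray reflecting at the bottom interface goes from n = 1.41 toward n = 2.36: a half-wave phase shift.
Net: no relative phase inversion (both shifts match).
With no net inversion, constructive interference in reflection requires 2 n t = m λ.
Minimum nonzero at m = 1: t = λ / (2 n) = 607 / (2 × 1.41) = 215 nm.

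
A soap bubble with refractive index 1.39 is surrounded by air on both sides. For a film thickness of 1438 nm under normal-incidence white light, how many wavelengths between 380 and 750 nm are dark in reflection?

At the upper boundary (n = 1.0 to n = 1.39) the reflected ray undergoes a half-wave phase shift.
Ray reflecting at the bottom interface goes from n = 1.39 toward n = 1.0: no phase shift.
Exactly one π shift → a net half-wave offset.
So the condition for destructive reflection is 2 n t = m λ.
λ = 2 n t / m = 3998 / m nm.
m=5: 800 nm (IR); m=6: 666 nm (visible); m=7: 571 nm (visible); m=8: 500 nm (visible); m=9: 444 nm (visible); m=10: 400 nm (visible); m=11: 363 nm (UV).

5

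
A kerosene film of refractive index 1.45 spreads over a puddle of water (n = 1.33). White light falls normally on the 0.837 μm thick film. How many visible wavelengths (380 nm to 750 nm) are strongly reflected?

3

Ray reflecting at the top interface goes from n = 1.0 toward n = 1.45: a half-wave phase shift.
At the lower boundary (n = 1.45 to n = 1.33) the reflected ray undergoes no phase shift.
The two reflections differ by half a wavelength.
So the condition for constructive reflection is 2 n t = (m + ½) λ.
λ = 2 n t / (m + ½) = 2427 / (m + ½) nm.
m=2: 971 nm (IR); m=3: 694 nm (visible); m=4: 539 nm (visible); m=5: 441 nm (visible); m=6: 373 nm (UV).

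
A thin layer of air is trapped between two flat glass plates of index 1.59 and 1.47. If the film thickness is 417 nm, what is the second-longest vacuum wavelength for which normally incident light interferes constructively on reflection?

556 nm

Top surface (1.59 → 1.0): reflection off a lower-index medium gives no phase shift.
Ray reflecting at the bottom interface goes from n = 1.0 toward n = 1.47: a half-wave phase shift.
The two reflections differ by half a wavelength.
With one net inversion, constructive interference in reflection requires 2 n t = (m + ½) λ.
λ = 2 n t / (m + ½). The second-longest wavelength is m = 1: λ = 2 × 1.0 × 417 / 1.50 = 556 nm.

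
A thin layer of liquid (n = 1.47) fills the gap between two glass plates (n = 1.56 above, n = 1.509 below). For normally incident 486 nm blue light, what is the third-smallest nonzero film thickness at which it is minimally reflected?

At the upper boundary (n = 1.56 to n = 1.47) the reflected ray undergoes no phase shift.
Bottom surface (1.47 → 1.509): reflection off a higher-index medium gives a half-wave phase shift.
The two reflections differ by half a wavelength.
For minimum reflection here: 2 n t = m λ.
The third-smallest nonzero thickness corresponds to m = 3: t = m λ / (2 n) = 3.00 × 486 / (2 × 1.47) = 496 nm.

496 nm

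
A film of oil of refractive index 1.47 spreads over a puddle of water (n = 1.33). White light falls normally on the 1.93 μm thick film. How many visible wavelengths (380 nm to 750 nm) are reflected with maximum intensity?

Top surface (1.0 → 1.47): reflection off a higher-index medium gives a half-wave phase shift.
Ray reflecting at the bottom interface goes from n = 1.47 toward n = 1.33: no phase shift.
Exactly one π shift → a net half-wave offset.
For maximum reflection here: 2 n t = (m + ½) λ.
λ = 2 n t / (m + ½) = 5674 / (m + ½) nm.
m=7: 757 nm (IR); m=8: 668 nm (visible); m=9: 597 nm (visible); m=10: 540 nm (visible); m=11: 493 nm (visible); m=12: 454 nm (visible); m=13: 420 nm (visible); m=14: 391 nm (visible); m=15: 366 nm (UV).

7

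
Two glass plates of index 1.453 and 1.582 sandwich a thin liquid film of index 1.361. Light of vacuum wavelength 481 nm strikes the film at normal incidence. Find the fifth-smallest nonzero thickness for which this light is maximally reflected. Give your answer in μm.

Ray reflecting at the top interface goes from n = 1.453 toward n = 1.361: no phase shift.
Bottom surface (1.361 → 1.582): reflection off a higher-index medium gives a half-wave phase shift.
The two reflections differ by half a wavelength.
With one net inversion, constructive interference in reflection requires 2 n t = (m + ½) λ.
The fifth-smallest nonzero thickness corresponds to m = 4: t = (m + ½) λ / (2 n) = 4.50 × 481 / (2 × 1.361) = 795 nm.

0.795 μm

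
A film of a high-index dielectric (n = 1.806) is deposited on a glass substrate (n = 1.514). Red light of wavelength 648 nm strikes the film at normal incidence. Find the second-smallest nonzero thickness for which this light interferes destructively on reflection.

359 nm

Ray reflecting at the top interface goes from n = 1.0 toward n = 1.806: a half-wave phase shift.
At the lower boundary (n = 1.806 to n = 1.514) the reflected ray undergoes no phase shift.
Exactly one π shift → a net half-wave offset.
For dark reflection here: 2 n t = m λ.
The second-smallest nonzero thickness corresponds to m = 2: t = m λ / (2 n) = 2.00 × 648 / (2 × 1.806) = 359 nm.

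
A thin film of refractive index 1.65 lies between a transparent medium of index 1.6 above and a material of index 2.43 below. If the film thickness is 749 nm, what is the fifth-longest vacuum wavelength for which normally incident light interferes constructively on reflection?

494 nm

At the upper boundary (n = 1.6 to n = 1.65) the reflected ray undergoes a half-wave phase shift.
Ray reflecting at the bottom interface goes from n = 1.65 toward n = 2.43: a half-wave phase shift.
Zero or two π shifts → no net half-wave offset.
With no net inversion, constructive interference in reflection requires 2 n t = m λ.
λ = 2 n t / m. The fifth-longest wavelength is m = 5: λ = 2 × 1.65 × 749 / 5.00 = 494 nm.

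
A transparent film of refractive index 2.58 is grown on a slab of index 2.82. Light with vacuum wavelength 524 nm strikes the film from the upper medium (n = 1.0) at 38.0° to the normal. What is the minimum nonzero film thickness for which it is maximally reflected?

105 nm

At the upper boundary (n = 1.0 to n = 2.58) the reflected ray undergoes a half-wave phase shift.
Bottom surface (2.58 → 2.82): reflection off a higher-index medium gives a half-wave phase shift.
Net: no relative phase inversion (both shifts match).
With no net inversion, constructive interference in reflection requires 2 n t cos θ_r = m λ.
Snell's law: 1.0 sin 38.0° = 2.58 sin θ_r → sin θ_r = 0.239, cos θ_r = 0.971.
Minimum nonzero at m = 1: t = λ / (2 n cos θ_r) = 524 / (2 × 2.58 × 0.971) = 105 nm.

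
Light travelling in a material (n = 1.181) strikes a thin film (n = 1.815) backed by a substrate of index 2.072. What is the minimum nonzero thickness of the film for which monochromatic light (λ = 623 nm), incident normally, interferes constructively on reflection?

172 nm

Top surface (1.181 → 1.815): reflection off a higher-index medium gives a half-wave phase shift.
At the lower boundary (n = 1.815 to n = 2.072) the reflected ray undergoes a half-wave phase shift.
The two reflections carry the same phase change, so no net offset.
For bright reflection here: 2 n t = m λ.
Minimum nonzero at m = 1: t = λ / (2 n) = 623 / (2 × 1.815) = 172 nm.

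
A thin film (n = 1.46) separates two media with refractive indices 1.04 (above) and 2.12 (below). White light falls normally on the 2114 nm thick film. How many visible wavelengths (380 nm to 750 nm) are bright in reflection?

Ray reflecting at the top interface goes from n = 1.04 toward n = 1.46: a half-wave phase shift.
Ray reflecting at the bottom interface goes from n = 1.46 toward n = 2.12: a half-wave phase shift.
Net: no relative phase inversion (both shifts match).
With no net inversion, constructive interference in reflection requires 2 n t = m λ.
λ = 2 n t / m = 6173 / m nm.
m=8: 772 nm (IR); m=9: 686 nm (visible); m=10: 617 nm (visible); m=11: 561 nm (visible); m=12: 514 nm (visible); m=13: 475 nm (visible); m=14: 441 nm (visible); m=15: 412 nm (visible); m=16: 386 nm (visible); m=17: 363 nm (UV).

8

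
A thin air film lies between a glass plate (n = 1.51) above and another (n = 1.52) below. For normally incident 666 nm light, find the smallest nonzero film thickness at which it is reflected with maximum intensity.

Ray reflecting at the top interface goes from n = 1.51 toward n = 1.0: no phase shift.
Bottom surface (1.0 → 1.52): reflection off a higher-index medium gives a half-wave phase shift.
Net: one phase inversion between the two reflected rays.
With one net inversion, constructive interference in reflection requires 2 n t = (m + ½) λ.
Minimum at m = 0: t = λ / (4 n) = 666 / (4 × 1.0) = 167 nm.

167 nm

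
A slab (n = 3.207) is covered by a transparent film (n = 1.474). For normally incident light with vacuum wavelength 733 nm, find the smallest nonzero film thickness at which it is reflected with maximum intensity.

249 nm

Ray reflecting at the top interface goes from n = 1.0 toward n = 1.474: a half-wave phase shift.
Ray reflecting at the bottom interface goes from n = 1.474 toward n = 3.207: a half-wave phase shift.
Zero or two π shifts → no net half-wave offset.
So the condition for constructive reflection is 2 n t = m λ.
Minimum nonzero at m = 1: t = λ / (2 n) = 733 / (2 × 1.474) = 249 nm.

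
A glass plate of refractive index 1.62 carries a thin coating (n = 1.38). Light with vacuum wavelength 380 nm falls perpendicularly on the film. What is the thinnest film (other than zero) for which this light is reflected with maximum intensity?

Top surface (1.0 → 1.38): reflection off a higher-index medium gives a half-wave phase shift.
Bottom surface (1.38 → 1.62): reflection off a higher-index medium gives a half-wave phase shift.
The two reflections carry the same phase change, so no net offset.
So the condition for constructive reflection is 2 n t = m λ.
Minimum nonzero at m = 1: t = λ / (2 n) = 380 / (2 × 1.38) = 138 nm.

138 nm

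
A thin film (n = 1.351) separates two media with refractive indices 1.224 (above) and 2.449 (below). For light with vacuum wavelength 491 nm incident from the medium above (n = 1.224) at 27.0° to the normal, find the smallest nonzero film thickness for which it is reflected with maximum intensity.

At the upper boundary (n = 1.224 to n = 1.351) the reflected ray undergoes a half-wave phase shift.
Bottom surface (1.351 → 2.449): reflection off a higher-index medium gives a half-wave phase shift.
The two reflections carry the same phase change, so no net offset.
So the condition for constructive reflection is 2 n t cos θ_r = m λ.
Snell's law: 1.224 sin 27.0° = 1.351 sin θ_r → sin θ_r = 0.411, cos θ_r = 0.911.
Minimum nonzero at m = 1: t = λ / (2 n cos θ_r) = 491 / (2 × 1.351 × 0.911) = 199 nm.

199 nm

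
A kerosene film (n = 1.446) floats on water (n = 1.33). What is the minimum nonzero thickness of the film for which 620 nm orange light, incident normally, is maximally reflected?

107 nm

At the upper boundary (n = 1.0 to n = 1.446) the reflected ray undergoes a half-wave phase shift.
Bottom surface (1.446 → 1.33): reflection off a lower-index medium gives no phase shift.
Net: one phase inversion between the two reflected rays.
With one net inversion, constructive interference in reflection requires 2 n t = (m + ½) λ.
Minimum at m = 0: t = λ / (4 n) = 620 / (4 × 1.446) = 107 nm.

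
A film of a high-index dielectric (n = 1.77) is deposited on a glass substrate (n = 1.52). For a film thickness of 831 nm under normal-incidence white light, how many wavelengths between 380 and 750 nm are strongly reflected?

4

Ray reflecting at the top interface goes from n = 1.0 toward n = 1.77: a half-wave phase shift.
Ray reflecting at the bottom interface goes from n = 1.77 toward n = 1.52: no phase shift.
Net: one phase inversion between the two reflected rays.
With one net inversion, constructive interference in reflection requires 2 n t = (m + ½) λ.
λ = 2 n t / (m + ½) = 2942 / (m + ½) nm.
m=3: 840 nm (IR); m=4: 654 nm (visible); m=5: 535 nm (visible); m=6: 453 nm (visible); m=7: 392 nm (visible); m=8: 346 nm (UV).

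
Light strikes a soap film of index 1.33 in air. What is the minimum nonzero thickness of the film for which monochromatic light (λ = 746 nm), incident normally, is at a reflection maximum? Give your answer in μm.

0.140 μm

At the upper boundary (n = 1.0 to n = 1.33) the reflected ray undergoes a half-wave phase shift.
At the lower boundary (n = 1.33 to n = 1.0) the reflected ray undergoes no phase shift.
The two reflections differ by half a wavelength.
For bright reflection here: 2 n t = (m + ½) λ.
Minimum at m = 0: t = λ / (4 n) = 746 / (4 × 1.33) = 140 nm.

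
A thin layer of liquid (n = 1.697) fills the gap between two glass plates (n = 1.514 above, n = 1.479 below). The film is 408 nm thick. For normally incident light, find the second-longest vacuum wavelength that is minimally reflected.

Ray reflecting at the top interface goes from n = 1.514 toward n = 1.697: a half-wave phase shift.
Ray reflecting at the bottom interface goes from n = 1.697 toward n = 1.479: no phase shift.
Net: one phase inversion between the two reflected rays.
With one net inversion, destructive interference in reflection requires 2 n t = m λ.
λ = 2 n t / m. The second-longest wavelength is m = 2: λ = 2 × 1.697 × 408 / 2.00 = 692 nm.

692 nm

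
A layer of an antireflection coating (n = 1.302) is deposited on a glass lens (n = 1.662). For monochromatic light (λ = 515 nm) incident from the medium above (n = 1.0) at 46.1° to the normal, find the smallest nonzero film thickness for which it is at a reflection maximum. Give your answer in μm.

0.237 μm

At the upper boundary (n = 1.0 to n = 1.302) the reflected ray undergoes a half-wave phase shift.
At the lower boundary (n = 1.302 to n = 1.662) the reflected ray undergoes a half-wave phase shift.
The two reflections carry the same phase change, so no net offset.
With no net inversion, constructive interference in reflection requires 2 n t cos θ_r = m λ.
Snell's law: 1.0 sin 46.1° = 1.302 sin θ_r → sin θ_r = 0.553, cos θ_r = 0.833.
Minimum nonzero at m = 1: t = λ / (2 n cos θ_r) = 515 / (2 × 1.302 × 0.833) = 237 nm.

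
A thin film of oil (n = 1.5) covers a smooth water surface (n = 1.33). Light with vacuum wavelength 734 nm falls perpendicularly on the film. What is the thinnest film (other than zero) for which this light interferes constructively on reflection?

Top surface (1.0 → 1.5): reflection off a higher-index medium gives a half-wave phase shift.
Ray reflecting at the bottom interface goes from n = 1.5 toward n = 1.33: no phase shift.
The two reflections differ by half a wavelength.
With one net inversion, constructive interference in reflection requires 2 n t = (m + ½) λ.
Minimum at m = 0: t = λ / (4 n) = 734 / (4 × 1.5) = 122 nm.

122 nm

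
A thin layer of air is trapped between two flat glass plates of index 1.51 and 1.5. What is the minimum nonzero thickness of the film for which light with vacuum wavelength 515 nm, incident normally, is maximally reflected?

Top surface (1.51 → 1.0): reflection off a lower-index medium gives no phase shift.
At the lower boundary (n = 1.0 to n = 1.5) the reflected ray undergoes a half-wave phase shift.
Exactly one π shift → a net half-wave offset.
So the condition for constructive reflection is 2 n t = (m + ½) λ.
Minimum at m = 0: t = λ / (4 n) = 515 / (4 × 1.0) = 129 nm.

129 nm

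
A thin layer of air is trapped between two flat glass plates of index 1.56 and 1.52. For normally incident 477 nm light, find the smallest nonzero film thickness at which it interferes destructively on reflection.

239 nm

At the upper boundary (n = 1.56 to n = 1.0) the reflected ray undergoes no phase shift.
Bottom surface (1.0 → 1.52): reflection off a higher-index medium gives a half-wave phase shift.
The two reflections differ by half a wavelength.
For weak reflection here: 2 n t = m λ.
Minimum nonzero at m = 1: t = λ / (2 n) = 477 / (2 × 1.0) = 239 nm.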